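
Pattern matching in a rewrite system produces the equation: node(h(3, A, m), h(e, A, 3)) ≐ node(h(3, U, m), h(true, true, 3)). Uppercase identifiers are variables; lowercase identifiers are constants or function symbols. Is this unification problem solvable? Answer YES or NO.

NO

Decompose node/2: h(3, A, m) ≐ h(3, U, m),  h(e, A, 3) ≐ h(true, true, 3).
Decompose h/3: 3 ≐ 3,  A ≐ U,  m ≐ m.
Delete trivial equation 3 ≐ 3.
Bind A := U; substituting into the one remaining equation that mentions A gives: h(e, U, 3) ≐ h(true, true, 3).
Delete trivial equation m ≐ m.
Decompose h/3: e ≐ true,  U ≐ true,  3 ≐ 3.
Clash: constants e and true differ; no unifier exists.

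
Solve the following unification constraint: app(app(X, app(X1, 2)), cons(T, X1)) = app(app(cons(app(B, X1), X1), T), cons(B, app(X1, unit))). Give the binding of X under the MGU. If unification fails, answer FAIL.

FAIL

Decompose app/2: app(X, app(X1, 2)) = app(cons(app(B, X1), X1), T),  cons(T, X1) = cons(B, app(X1, unit)).
Decompose app/2: X = cons(app(B, X1), X1),  app(X1, 2) = T.
Bind X := cons(app(B, X1), X1); no other remaining equation mentions X.
Bind T := app(X1, 2); substituting into the remaining equation gives: cons(app(X1, 2), X1) = cons(B, app(X1, unit)).
Decompose cons/2: app(X1, 2) = B,  X1 = app(X1, unit).
Bind B := app(X1, 2); no other remaining equation mentions B. Substituting into the earlier binding gives X := cons(app(app(X1, 2), X1), X1).
Occurs check fails: X1 occurs in app(X1, unit); the equation X1 = app(X1, unit) has no finite solution.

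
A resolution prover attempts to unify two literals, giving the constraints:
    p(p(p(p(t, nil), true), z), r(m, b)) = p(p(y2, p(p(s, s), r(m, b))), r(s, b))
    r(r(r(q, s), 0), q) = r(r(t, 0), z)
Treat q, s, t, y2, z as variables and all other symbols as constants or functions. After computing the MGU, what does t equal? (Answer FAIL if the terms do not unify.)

r(p(p(m, m), r(m, b)), m)

Decompose p/2: p(p(p(t, nil), true), z) = p(y2, p(p(s, s), r(m, b))),  r(m, b) = r(s, b).
Decompose p/2: p(p(t, nil), true) = y2,  z = p(p(s, s), r(m, b)).
Bind y2 := p(p(t, nil), true); no other remaining equation mentions y2.
Bind z := p(p(s, s), r(m, b)); substituting into the one remaining equation that mentions z gives: r(r(r(q, s), 0), q) = r(r(t, 0), p(p(s, s), r(m, b))).
Decompose r/2: m = s,  b = b.
Bind s := m; substituting into the one remaining equation that mentions s gives: r(r(r(q, m), 0), q) = r(r(t, 0), p(p(m, m), r(m, b))). Substituting into the earlier binding gives z := p(p(m, m), r(m, b)).
Delete trivial equation b = b.
Decompose r/2: r(r(q, m), 0) = r(t, 0),  q = p(p(m, m), r(m, b)).
Decompose r/2: r(q, m) = t,  0 = 0.
Bind t := r(q, m); no other remaining equation mentions t. Substituting into the earlier binding gives y2 := p(p(r(q, m), nil), true).
Delete trivial equation 0 = 0.
Bind q := p(p(m, m), r(m, b)). Substituting into the earlier bindings gives y2 := p(p(r(p(p(m, m), r(m, b)), m), nil), true), t := r(p(p(m, m), r(m, b)), m).
MGU = { y2 -> p(p(r(p(p(m, m), r(m, b)), m), nil), true), z -> p(p(m, m), r(m, b)), s -> m, t -> r(p(p(m, m), r(m, b)), m), q -> p(p(m, m), r(m, b)) }, so t -> r(p(p(m, m), r(m, b)), m).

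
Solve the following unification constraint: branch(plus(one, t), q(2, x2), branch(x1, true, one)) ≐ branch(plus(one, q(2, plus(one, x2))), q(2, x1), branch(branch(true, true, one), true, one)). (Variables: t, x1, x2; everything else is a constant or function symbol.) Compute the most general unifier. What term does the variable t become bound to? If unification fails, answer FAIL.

q(2, plus(one, branch(true, true, one)))

Decompose branch/3: plus(one, t) ≐ plus(one, q(2, plus(one, x2))),  q(2, x2) ≐ q(2, x1),  branch(x1, true, one) ≐ branch(branch(true, true, one), true, one).
Decompose plus/2: one ≐ one,  t ≐ q(2, plus(one, x2)).
Delete trivial equation one ≐ one.
Bind t := q(2, plus(one, x2)); no other remaining equation mentions t.
Decompose q/2: 2 ≐ 2,  x2 ≐ x1.
Delete trivial equation 2 ≐ 2.
Bind x2 := x1; no other remaining equation mentions x2. Substituting into the earlier binding gives t := q(2, plus(one, x1)).
Decompose branch/3: x1 ≐ branch(true, true, one),  true ≐ true,  one ≐ one.
Bind x1 := branch(true, true, one); no other remaining equation mentions x1. Substituting into the earlier bindings gives t := q(2, plus(one, branch(true, true, one))), x2 := branch(true, true, one).
Delete trivial equation true ≐ true.
Delete trivial equation one ≐ one.
MGU = { t := q(2, plus(one, branch(true, true, one))), x2 := branch(true, true, one), x1 := branch(true, true, one) }, so t := q(2, plus(one, branch(true, true, one))).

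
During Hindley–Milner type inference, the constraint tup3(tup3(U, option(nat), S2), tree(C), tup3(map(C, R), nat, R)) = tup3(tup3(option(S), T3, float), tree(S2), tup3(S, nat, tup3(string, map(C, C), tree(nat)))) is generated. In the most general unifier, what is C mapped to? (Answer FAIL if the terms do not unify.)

Decompose tup3/3: tup3(U, option(nat), S2) = tup3(option(S), T3, float),  tree(C) = tree(S2),  tup3(map(C, R), nat, R) = tup3(S, nat, tup3(string, map(C, C), tree(nat))).
Decompose tup3/3: U = option(S),  option(nat) = T3,  S2 = float.
Bind U := option(S); no other remaining equation mentions U.
Bind T3 := option(nat); no other remaining equation mentions T3.
Bind S2 := float; substituting into the one remaining equation that mentions S2 gives: tree(C) = tree(float).
Decompose tree/1: C = float.
Bind C := float; substituting into the remaining equation gives: tup3(map(float, R), nat, R) = tup3(S, nat, tup3(string, map(float, float), tree(nat))).
Decompose tup3/3: map(float, R) = S,  nat = nat,  R = tup3(string, map(float, float), tree(nat)).
Bind S := map(float, R); no other remaining equation mentions S. Substituting into the earlier binding gives U := option(map(float, R)).
Delete trivial equation nat = nat.
Bind R := tup3(string, map(float, float), tree(nat)). Substituting into the earlier bindings gives U := option(map(float, tup3(string, map(float, float), tree(nat)))), S := map(float, tup3(string, map(float, float), tree(nat))).
MGU = { U ↦ option(map(float, tup3(string, map(float, float), tree(nat)))), T3 ↦ option(nat), S2 ↦ float, C ↦ float, S ↦ map(float, tup3(string, map(float, float), tree(nat))), R ↦ tup3(string, map(float, float), tree(nat)) }, so C ↦ float.

float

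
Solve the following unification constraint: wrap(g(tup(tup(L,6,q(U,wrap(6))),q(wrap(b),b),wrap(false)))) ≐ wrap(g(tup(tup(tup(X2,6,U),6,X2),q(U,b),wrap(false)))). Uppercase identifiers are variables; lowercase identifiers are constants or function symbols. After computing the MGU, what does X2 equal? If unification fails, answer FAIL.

q(wrap(b),wrap(6))

Decompose wrap/1: g(tup(tup(L,6,q(U,wrap(6))),q(wrap(b),b),wrap(false))) ≐ g(tup(tup(tup(X2,6,U),6,X2),q(U,b),wrap(false))).
Decompose g/1: tup(tup(L,6,q(U,wrap(6))),q(wrap(b),b),wrap(false)) ≐ tup(tup(tup(X2,6,U),6,X2),q(U,b),wrap(false)).
Decompose tup/3: tup(L,6,q(U,wrap(6))) ≐ tup(tup(X2,6,U),6,X2),  q(wrap(b),b) ≐ q(U,b),  wrap(false) ≐ wrap(false).
Decompose tup/3: L ≐ tup(X2,6,U),  6 ≐ 6,  q(U,wrap(6)) ≐ X2.
Bind L := tup(X2,6,U); no other remaining equation mentions L.
Delete trivial equation 6 ≐ 6.
Bind X2 := q(U,wrap(6)); no other remaining equation mentions X2. Substituting into the earlier binding gives L := tup(q(U,wrap(6)),6,U).
Decompose q/2: wrap(b) ≐ U,  b ≐ b.
Bind U := wrap(b); no other remaining equation mentions U. Substituting into the earlier bindings gives L := tup(q(wrap(b),wrap(6)),6,wrap(b)), X2 := q(wrap(b),wrap(6)).
Delete trivial equation b ≐ b.
Delete trivial equation wrap(false) ≐ wrap(false).
MGU = { L := tup(q(wrap(b),wrap(6)),6,wrap(b)), X2 := q(wrap(b),wrap(6)), U := wrap(b) }, so X2 := q(wrap(b),wrap(6)).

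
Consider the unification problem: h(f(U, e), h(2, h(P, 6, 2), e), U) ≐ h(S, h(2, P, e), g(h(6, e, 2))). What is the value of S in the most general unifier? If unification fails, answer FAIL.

Decompose h/3: f(U, e) ≐ S,  h(2, h(P, 6, 2), e) ≐ h(2, P, e),  U ≐ g(h(6, e, 2)).
Bind S := f(U, e); no other remaining equation mentions S.
Decompose h/3: 2 ≐ 2,  h(P, 6, 2) ≐ P,  e ≐ e.
Delete trivial equation 2 ≐ 2.
Occurs check fails: P occurs in h(P, 6, 2); the equation P ≐ h(P, 6, 2) has no finite solution.

FAIL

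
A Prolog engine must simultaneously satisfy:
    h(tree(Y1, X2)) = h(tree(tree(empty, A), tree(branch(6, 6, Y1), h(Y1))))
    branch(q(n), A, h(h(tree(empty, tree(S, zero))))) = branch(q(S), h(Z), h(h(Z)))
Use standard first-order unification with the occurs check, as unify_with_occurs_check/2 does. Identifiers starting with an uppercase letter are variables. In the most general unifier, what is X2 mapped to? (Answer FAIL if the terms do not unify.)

Decompose h/1: tree(Y1, X2) = tree(tree(empty, A), tree(branch(6, 6, Y1), h(Y1))).
Decompose tree/2: Y1 = tree(empty, A),  X2 = tree(branch(6, 6, Y1), h(Y1)).
Bind Y1 := tree(empty, A); substituting into the one remaining equation that mentions Y1 gives: X2 = tree(branch(6, 6, tree(empty, A)), h(tree(empty, A))).
Bind X2 := tree(branch(6, 6, tree(empty, A)), h(tree(empty, A))); no other remaining equation mentions X2.
Decompose branch/3: q(n) = q(S),  A = h(Z),  h(h(tree(empty, tree(S, zero)))) = h(h(Z)).
Decompose q/1: n = S.
Bind S := n; substituting into the one remaining equation that mentions S gives: h(h(tree(empty, tree(n, zero)))) = h(h(Z)).
Bind A := h(Z); no other remaining equation mentions A. Substituting into the earlier bindings gives Y1 := tree(empty, h(Z)), X2 := tree(branch(6, 6, tree(empty, h(Z))), h(tree(empty, h(Z)))).
Decompose h/1: h(tree(empty, tree(n, zero))) = h(Z).
Decompose h/1: tree(empty, tree(n, zero)) = Z.
Bind Z := tree(empty, tree(n, zero)). Substituting into the earlier bindings gives Y1 := tree(empty, h(tree(empty, tree(n, zero)))), X2 := tree(branch(6, 6, tree(empty, h(tree(empty, tree(n, zero))))), h(tree(empty, h(tree(empty, tree(n, zero)))))), A := h(tree(empty, tree(n, zero))).
MGU = { Y1 = tree(empty, h(tree(empty, tree(n, zero)))), X2 = tree(branch(6, 6, tree(empty, h(tree(empty, tree(n, zero))))), h(tree(empty, h(tree(empty, tree(n, zero)))))), S = n, A = h(tree(empty, tree(n, zero))), Z = tree(empty, tree(n, zero)) }, so X2 = tree(branch(6, 6, tree(empty, h(tree(empty, tree(n, zero))))), h(tree(empty, h(tree(empty, tree(n, zero)))))).

tree(branch(6, 6, tree(empty, h(tree(empty, tree(n, zero))))), h(tree(empty, h(tree(empty, tree(n, zero))))))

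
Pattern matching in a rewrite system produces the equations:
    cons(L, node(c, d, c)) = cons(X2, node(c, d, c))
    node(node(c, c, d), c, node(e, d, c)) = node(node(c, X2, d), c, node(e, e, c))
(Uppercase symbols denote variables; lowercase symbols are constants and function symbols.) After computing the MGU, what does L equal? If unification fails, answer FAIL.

FAIL

Decompose cons/2: L = X2,  node(c, d, c) = node(c, d, c).
Bind L := X2; no other remaining equation mentions L.
Delete trivial equation node(c, d, c) = node(c, d, c).
Decompose node/3: node(c, c, d) = node(c, X2, d),  c = c,  node(e, d, c) = node(e, e, c).
Decompose node/3: c = c,  c = X2,  d = d.
Delete trivial equation c = c.
Bind X2 := c; no other remaining equation mentions X2. Substituting into the earlier binding gives L := c.
Delete trivial equation d = d.
Delete trivial equation c = c.
Decompose node/3: e = e,  d = e,  c = c.
Delete trivial equation e = e.
Clash: constants d and e differ; no unifier exists.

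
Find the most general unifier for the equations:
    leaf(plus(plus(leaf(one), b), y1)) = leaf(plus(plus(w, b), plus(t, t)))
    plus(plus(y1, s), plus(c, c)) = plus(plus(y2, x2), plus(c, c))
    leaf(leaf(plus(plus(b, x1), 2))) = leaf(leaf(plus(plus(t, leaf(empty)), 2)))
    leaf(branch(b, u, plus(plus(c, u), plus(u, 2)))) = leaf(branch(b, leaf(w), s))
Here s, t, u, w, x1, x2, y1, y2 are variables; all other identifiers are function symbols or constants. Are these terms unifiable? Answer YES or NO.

YES

Decompose leaf/1: plus(plus(leaf(one), b), y1) = plus(plus(w, b), plus(t, t)).
Decompose plus/2: plus(leaf(one), b) = plus(w, b),  y1 = plus(t, t).
Decompose plus/2: leaf(one) = w,  b = b.
Bind w := leaf(one); substituting into the one remaining equation that mentions w gives: leaf(branch(b, u, plus(plus(c, u), plus(u, 2)))) = leaf(branch(b, leaf(leaf(one)), s)).
Delete trivial equation b = b.
Bind y1 := plus(t, t); substituting into the one remaining equation that mentions y1 gives: plus(plus(plus(t, t), s), plus(c, c)) = plus(plus(y2, x2), plus(c, c)).
Decompose plus/2: plus(plus(t, t), s) = plus(y2, x2),  plus(c, c) = plus(c, c).
Decompose plus/2: plus(t, t) = y2,  s = x2.
Bind y2 := plus(t, t); no other remaining equation mentions y2.
Bind s := x2; substituting into the one remaining equation that mentions s gives: leaf(branch(b, u, plus(plus(c, u), plus(u, 2)))) = leaf(branch(b, leaf(leaf(one)), x2)).
Delete trivial equation plus(c, c) = plus(c, c).
Decompose leaf/1: leaf(plus(plus(b, x1), 2)) = leaf(plus(plus(t, leaf(empty)), 2)).
Decompose leaf/1: plus(plus(b, x1), 2) = plus(plus(t, leaf(empty)), 2).
Decompose plus/2: plus(b, x1) = plus(t, leaf(empty)),  2 = 2.
Decompose plus/2: b = t,  x1 = leaf(empty).
Bind t := b; no other remaining equation mentions t. Substituting into the earlier bindings gives y1 := plus(b, b), y2 := plus(b, b).
Bind x1 := leaf(empty); no other remaining equation mentions x1.
Delete trivial equation 2 = 2.
Decompose leaf/1: branch(b, u, plus(plus(c, u), plus(u, 2))) = branch(b, leaf(leaf(one)), x2).
Decompose branch/3: b = b,  u = leaf(leaf(one)),  plus(plus(c, u), plus(u, 2)) = x2.
Delete trivial equation b = b.
Bind u := leaf(leaf(one)); substituting into the remaining equation gives: plus(plus(c, leaf(leaf(one))), plus(leaf(leaf(one)), 2)) = x2.
Bind x2 := plus(plus(c, leaf(leaf(one))), plus(leaf(leaf(one)), 2)). Substituting into the earlier binding gives s := plus(plus(c, leaf(leaf(one))), plus(leaf(leaf(one)), 2)).
No equations remain and no clash or occurs-check failure arose, so a unifier exists.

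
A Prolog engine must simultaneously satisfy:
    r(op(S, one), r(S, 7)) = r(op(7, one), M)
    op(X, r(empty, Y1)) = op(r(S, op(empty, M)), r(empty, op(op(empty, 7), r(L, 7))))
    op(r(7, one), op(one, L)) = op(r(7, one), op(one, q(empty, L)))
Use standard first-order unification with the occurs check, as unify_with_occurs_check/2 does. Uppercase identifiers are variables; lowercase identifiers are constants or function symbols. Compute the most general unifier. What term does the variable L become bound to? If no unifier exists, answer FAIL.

FAIL

Decompose r/2: op(S, one) = op(7, one),  r(S, 7) = M.
Decompose op/2: S = 7,  one = one.
Bind S := 7; substituting into the 2 remaining equations that mention S gives: r(7, 7) = M,  op(X, r(empty, Y1)) = op(r(7, op(empty, M)), r(empty, op(op(empty, 7), r(L, 7)))).
Delete trivial equation one = one.
Bind M := r(7, 7); substituting into the one remaining equation that mentions M gives: op(X, r(empty, Y1)) = op(r(7, op(empty, r(7, 7))), r(empty, op(op(empty, 7), r(L, 7)))).
Decompose op/2: X = r(7, op(empty, r(7, 7))),  r(empty, Y1) = r(empty, op(op(empty, 7), r(L, 7))).
Bind X := r(7, op(empty, r(7, 7))); no other remaining equation mentions X.
Decompose r/2: empty = empty,  Y1 = op(op(empty, 7), r(L, 7)).
Delete trivial equation empty = empty.
Bind Y1 := op(op(empty, 7), r(L, 7)); no other remaining equation mentions Y1.
Decompose op/2: r(7, one) = r(7, one),  op(one, L) = op(one, q(empty, L)).
Delete trivial equation r(7, one) = r(7, one).
Decompose op/2: one = one,  L = q(empty, L).
Delete trivial equation one = one.
Occurs check fails: L occurs in q(empty, L); the equation L = q(empty, L) has no finite solution.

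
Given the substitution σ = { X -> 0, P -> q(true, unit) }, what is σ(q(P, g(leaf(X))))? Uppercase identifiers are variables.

Replace each occurrence of X with 0.
Replace each occurrence of P with q(true, unit).
Result: q(q(true, unit), g(leaf(0))).

q(q(true, unit), g(leaf(0)))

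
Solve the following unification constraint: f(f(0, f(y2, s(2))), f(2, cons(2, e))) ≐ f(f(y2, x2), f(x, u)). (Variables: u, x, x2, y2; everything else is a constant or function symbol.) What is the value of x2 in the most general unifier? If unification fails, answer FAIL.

f(0, s(2))

Decompose f/2: f(0, f(y2, s(2))) ≐ f(y2, x2),  f(2, cons(2, e)) ≐ f(x, u).
Decompose f/2: 0 ≐ y2,  f(y2, s(2)) ≐ x2.
Bind y2 := 0; substituting into the one remaining equation that mentions y2 gives: f(0, s(2)) ≐ x2.
Bind x2 := f(0, s(2)); no other remaining equation mentions x2.
Decompose f/2: 2 ≐ x,  cons(2, e) ≐ u.
Bind x := 2; no other remaining equation mentions x.
Bind u := cons(2, e).
MGU = { y2 ↦ 0, x2 ↦ f(0, s(2)), x ↦ 2, u ↦ cons(2, e) }, so x2 ↦ f(0, s(2)).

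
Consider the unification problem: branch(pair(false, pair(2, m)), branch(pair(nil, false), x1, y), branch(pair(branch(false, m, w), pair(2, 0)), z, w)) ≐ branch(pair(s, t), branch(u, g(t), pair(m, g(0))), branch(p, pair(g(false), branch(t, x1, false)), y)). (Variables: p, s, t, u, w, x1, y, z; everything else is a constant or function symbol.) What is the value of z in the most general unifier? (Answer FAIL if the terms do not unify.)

Decompose branch/3: pair(false, pair(2, m)) ≐ pair(s, t),  branch(pair(nil, false), x1, y) ≐ branch(u, g(t), pair(m, g(0))),  branch(pair(branch(false, m, w), pair(2, 0)), z, w) ≐ branch(p, pair(g(false), branch(t, x1, false)), y).
Decompose pair/2: false ≐ s,  pair(2, m) ≐ t.
Bind s := false; no other remaining equation mentions s.
Bind t := pair(2, m); substituting into the remaining equations gives: branch(pair(nil, false), x1, y) ≐ branch(u, g(pair(2, m)), pair(m, g(0))),  branch(pair(branch(false, m, w), pair(2, 0)), z, w) ≐ branch(p, pair(g(false), branch(pair(2, m), x1, false)), y).
Decompose branch/3: pair(nil, false) ≐ u,  x1 ≐ g(pair(2, m)),  y ≐ pair(m, g(0)).
Bind u := pair(nil, false); no other remaining equation mentions u.
Bind x1 := g(pair(2, m)); substituting into the one remaining equation that mentions x1 gives: branch(pair(branch(false, m, w), pair(2, 0)), z, w) ≐ branch(p, pair(g(false), branch(pair(2, m), g(pair(2, m)), false)), y).
Bind y := pair(m, g(0)); substituting into the remaining equation gives: branch(pair(branch(false, m, w), pair(2, 0)), z, w) ≐ branch(p, pair(g(false), branch(pair(2, m), g(pair(2, m)), false)), pair(m, g(0))).
Decompose branch/3: pair(branch(false, m, w), pair(2, 0)) ≐ p,  z ≐ pair(g(false), branch(pair(2, m), g(pair(2, m)), false)),  w ≐ pair(m, g(0)).
Bind p := pair(branch(false, m, w), pair(2, 0)); no other remaining equation mentions p.
Bind z := pair(g(false), branch(pair(2, m), g(pair(2, m)), false)); no other remaining equation mentions z.
Bind w := pair(m, g(0)). Substituting into the earlier binding gives p := pair(branch(false, m, pair(m, g(0))), pair(2, 0)).
MGU = { s -> false, t -> pair(2, m), u -> pair(nil, false), x1 -> g(pair(2, m)), y -> pair(m, g(0)), p -> pair(branch(false, m, pair(m, g(0))), pair(2, 0)), z -> pair(g(false), branch(pair(2, m), g(pair(2, m)), false)), w -> pair(m, g(0)) }, so z -> pair(g(false), branch(pair(2, m), g(pair(2, m)), false)).

pair(g(false), branch(pair(2, m), g(pair(2, m)), false))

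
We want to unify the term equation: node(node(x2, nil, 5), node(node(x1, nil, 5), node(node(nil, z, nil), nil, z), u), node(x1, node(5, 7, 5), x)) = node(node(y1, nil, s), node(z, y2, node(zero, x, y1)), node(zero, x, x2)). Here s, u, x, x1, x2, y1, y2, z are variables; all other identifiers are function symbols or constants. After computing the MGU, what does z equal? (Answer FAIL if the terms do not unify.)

Decompose node/3: node(x2, nil, 5) = node(y1, nil, s),  node(node(x1, nil, 5), node(node(nil, z, nil), nil, z), u) = node(z, y2, node(zero, x, y1)),  node(x1, node(5, 7, 5), x) = node(zero, x, x2).
Decompose node/3: x2 = y1,  nil = nil,  5 = s.
Bind x2 := y1; substituting into the one remaining equation that mentions x2 gives: node(x1, node(5, 7, 5), x) = node(zero, x, y1).
Delete trivial equation nil = nil.
Bind s := 5; no other remaining equation mentions s.
Decompose node/3: node(x1, nil, 5) = z,  node(node(nil, z, nil), nil, z) = y2,  u = node(zero, x, y1).
Bind z := node(x1, nil, 5); substituting into the one remaining equation that mentions z gives: node(node(nil, node(x1, nil, 5), nil), nil, node(x1, nil, 5)) = y2.
Bind y2 := node(node(nil, node(x1, nil, 5), nil), nil, node(x1, nil, 5)); no other remaining equation mentions y2.
Bind u := node(zero, x, y1); no other remaining equation mentions u.
Decompose node/3: x1 = zero,  node(5, 7, 5) = x,  x = y1.
Bind x1 := zero; no other remaining equation mentions x1. Substituting into the earlier bindings gives z := node(zero, nil, 5), y2 := node(node(nil, node(zero, nil, 5), nil), nil, node(zero, nil, 5)).
Bind x := node(5, 7, 5); substituting into the remaining equation gives: node(5, 7, 5) = y1. Substituting into the earlier binding gives u := node(zero, node(5, 7, 5), y1).
Bind y1 := node(5, 7, 5). Substituting into the earlier bindings gives x2 := node(5, 7, 5), u := node(zero, node(5, 7, 5), node(5, 7, 5)).
MGU = { x2 := node(5, 7, 5), s := 5, z := node(zero, nil, 5), y2 := node(node(nil, node(zero, nil, 5), nil), nil, node(zero, nil, 5)), u := node(zero, node(5, 7, 5), node(5, 7, 5)), x1 := zero, x := node(5, 7, 5), y1 := node(5, 7, 5) }, so z := node(zero, nil, 5).

node(zero, nil, 5)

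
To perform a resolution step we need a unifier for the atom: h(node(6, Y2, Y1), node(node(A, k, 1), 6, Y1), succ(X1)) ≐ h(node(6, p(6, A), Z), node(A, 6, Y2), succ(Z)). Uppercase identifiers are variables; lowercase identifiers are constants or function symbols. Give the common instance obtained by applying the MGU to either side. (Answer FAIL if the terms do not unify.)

Decompose h/3: node(6, Y2, Y1) ≐ node(6, p(6, A), Z),  node(node(A, k, 1), 6, Y1) ≐ node(A, 6, Y2),  succ(X1) ≐ succ(Z).
Decompose node/3: 6 ≐ 6,  Y2 ≐ p(6, A),  Y1 ≐ Z.
Delete trivial equation 6 ≐ 6.
Bind Y2 := p(6, A); substituting into the one remaining equation that mentions Y2 gives: node(node(A, k, 1), 6, Y1) ≐ node(A, 6, p(6, A)).
Bind Y1 := Z; substituting into the one remaining equation that mentions Y1 gives: node(node(A, k, 1), 6, Z) ≐ node(A, 6, p(6, A)).
Decompose node/3: node(A, k, 1) ≐ A,  6 ≐ 6,  Z ≐ p(6, A).
Occurs check fails: A occurs in node(A, k, 1); the equation A ≐ node(A, k, 1) has no finite solution.

FAIL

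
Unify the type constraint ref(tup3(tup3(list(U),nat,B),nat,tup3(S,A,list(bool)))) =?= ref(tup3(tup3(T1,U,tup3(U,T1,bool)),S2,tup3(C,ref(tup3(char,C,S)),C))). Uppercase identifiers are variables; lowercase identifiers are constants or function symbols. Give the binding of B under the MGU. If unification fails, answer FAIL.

Decompose ref/1: tup3(tup3(list(U),nat,B),nat,tup3(S,A,list(bool))) =?= tup3(tup3(T1,U,tup3(U,T1,bool)),S2,tup3(C,ref(tup3(char,C,S)),C)).
Decompose tup3/3: tup3(list(U),nat,B) =?= tup3(T1,U,tup3(U,T1,bool)),  nat =?= S2,  tup3(S,A,list(bool)) =?= tup3(C,ref(tup3(char,C,S)),C).
Decompose tup3/3: list(U) =?= T1,  nat =?= U,  B =?= tup3(U,T1,bool).
Bind T1 := list(U); substituting into the one remaining equation that mentions T1 gives: B =?= tup3(U,list(U),bool).
Bind U := nat; substituting into the one remaining equation that mentions U gives: B =?= tup3(nat,list(nat),bool). Substituting into the earlier binding gives T1 := list(nat).
Bind B := tup3(nat,list(nat),bool); no other remaining equation mentions B.
Bind S2 := nat; no other remaining equation mentions S2.
Decompose tup3/3: S =?= C,  A =?= ref(tup3(char,C,S)),  list(bool) =?= C.
Bind S := C; substituting into the one remaining equation that mentions S gives: A =?= ref(tup3(char,C,C)).
Bind A := ref(tup3(char,C,C)); no other remaining equation mentions A.
Bind C := list(bool). Substituting into the earlier bindings gives S := list(bool), A := ref(tup3(char,list(bool),list(bool))).
MGU = { T1 ↦ list(nat), U ↦ nat, B ↦ tup3(nat,list(nat),bool), S2 ↦ nat, S ↦ list(bool), A ↦ ref(tup3(char,list(bool),list(bool))), C ↦ list(bool) }, so B ↦ tup3(nat,list(nat),bool).

tup3(nat,list(nat),bool)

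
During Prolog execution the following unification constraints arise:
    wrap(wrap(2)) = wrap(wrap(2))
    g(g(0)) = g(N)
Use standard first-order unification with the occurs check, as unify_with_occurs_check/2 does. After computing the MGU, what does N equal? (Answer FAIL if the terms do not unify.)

g(0)

Delete trivial equation wrap(wrap(2)) = wrap(wrap(2)).
Decompose g/1: g(0) = N.
Bind N := g(0).
MGU = { N -> g(0) }, so N -> g(0).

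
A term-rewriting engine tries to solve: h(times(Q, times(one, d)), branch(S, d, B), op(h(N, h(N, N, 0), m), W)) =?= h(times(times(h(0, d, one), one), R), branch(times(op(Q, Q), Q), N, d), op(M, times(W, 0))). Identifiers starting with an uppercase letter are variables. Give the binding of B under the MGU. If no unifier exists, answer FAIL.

FAIL

Decompose h/3: times(Q, times(one, d)) =?= times(times(h(0, d, one), one), R),  branch(S, d, B) =?= branch(times(op(Q, Q), Q), N, d),  op(h(N, h(N, N, 0), m), W) =?= op(M, times(W, 0)).
Decompose times/2: Q =?= times(h(0, d, one), one),  times(one, d) =?= R.
Bind Q := times(h(0, d, one), one); substituting into the one remaining equation that mentions Q gives: branch(S, d, B) =?= branch(times(op(times(h(0, d, one), one), times(h(0, d, one), one)), times(h(0, d, one), one)), N, d).
Bind R := times(one, d); no other remaining equation mentions R.
Decompose branch/3: S =?= times(op(times(h(0, d, one), one), times(h(0, d, one), one)), times(h(0, d, one), one)),  d =?= N,  B =?= d.
Bind S := times(op(times(h(0, d, one), one), times(h(0, d, one), one)), times(h(0, d, one), one)); no other remaining equation mentions S.
Bind N := d; substituting into the one remaining equation that mentions N gives: op(h(d, h(d, d, 0), m), W) =?= op(M, times(W, 0)).
Bind B := d; no other remaining equation mentions B.
Decompose op/2: h(d, h(d, d, 0), m) =?= M,  W =?= times(W, 0).
Bind M := h(d, h(d, d, 0), m); no other remaining equation mentions M.
Occurs check fails: W occurs in times(W, 0); the equation W =?= times(W, 0) has no finite solution.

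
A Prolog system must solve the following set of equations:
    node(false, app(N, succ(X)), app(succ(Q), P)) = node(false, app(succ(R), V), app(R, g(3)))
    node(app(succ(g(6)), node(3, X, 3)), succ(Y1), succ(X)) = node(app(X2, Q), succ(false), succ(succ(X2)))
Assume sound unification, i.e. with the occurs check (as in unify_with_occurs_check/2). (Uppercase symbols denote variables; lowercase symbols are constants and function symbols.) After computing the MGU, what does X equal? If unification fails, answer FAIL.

succ(succ(g(6)))

Decompose node/3: false = false,  app(N, succ(X)) = app(succ(R), V),  app(succ(Q), P) = app(R, g(3)).
Delete trivial equation false = false.
Decompose app/2: N = succ(R),  succ(X) = V.
Bind N := succ(R); no other remaining equation mentions N.
Bind V := succ(X); no other remaining equation mentions V.
Decompose app/2: succ(Q) = R,  P = g(3).
Bind R := succ(Q); no other remaining equation mentions R. Substituting into the earlier binding gives N := succ(succ(Q)).
Bind P := g(3); no other remaining equation mentions P.
Decompose node/3: app(succ(g(6)), node(3, X, 3)) = app(X2, Q),  succ(Y1) = succ(false),  succ(X) = succ(succ(X2)).
Decompose app/2: succ(g(6)) = X2,  node(3, X, 3) = Q.
Bind X2 := succ(g(6)); substituting into the one remaining equation that mentions X2 gives: succ(X) = succ(succ(succ(g(6)))).
Bind Q := node(3, X, 3); no other remaining equation mentions Q. Substituting into the earlier bindings gives N := succ(succ(node(3, X, 3))), R := succ(node(3, X, 3)).
Decompose succ/1: Y1 = false.
Bind Y1 := false; no other remaining equation mentions Y1.
Decompose succ/1: X = succ(succ(g(6))).
Bind X := succ(succ(g(6))). Substituting into the earlier bindings gives N := succ(succ(node(3, succ(succ(g(6))), 3))), V := succ(succ(succ(g(6)))), R := succ(node(3, succ(succ(g(6))), 3)), Q := node(3, succ(succ(g(6))), 3).
MGU = { N -> succ(succ(node(3, succ(succ(g(6))), 3))), V -> succ(succ(succ(g(6)))), R -> succ(node(3, succ(succ(g(6))), 3)), P -> g(3), X2 -> succ(g(6)), Q -> node(3, succ(succ(g(6))), 3), Y1 -> false, X -> succ(succ(g(6))) }, so X -> succ(succ(g(6))).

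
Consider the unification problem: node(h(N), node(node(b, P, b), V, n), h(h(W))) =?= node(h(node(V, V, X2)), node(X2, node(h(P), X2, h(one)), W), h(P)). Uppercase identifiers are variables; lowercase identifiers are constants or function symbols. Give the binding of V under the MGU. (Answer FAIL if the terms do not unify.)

node(h(h(n)), node(b, h(n), b), h(one))

Decompose node/3: h(N) =?= h(node(V, V, X2)),  node(node(b, P, b), V, n) =?= node(X2, node(h(P), X2, h(one)), W),  h(h(W)) =?= h(P).
Decompose h/1: N =?= node(V, V, X2).
Bind N := node(V, V, X2); no other remaining equation mentions N.
Decompose node/3: node(b, P, b) =?= X2,  V =?= node(h(P), X2, h(one)),  n =?= W.
Bind X2 := node(b, P, b); substituting into the one remaining equation that mentions X2 gives: V =?= node(h(P), node(b, P, b), h(one)). Substituting into the earlier binding gives N := node(V, V, node(b, P, b)).
Bind V := node(h(P), node(b, P, b), h(one)); no other remaining equation mentions V. Substituting into the earlier binding gives N := node(node(h(P), node(b, P, b), h(one)), node(h(P), node(b, P, b), h(one)), node(b, P, b)).
Bind W := n; substituting into the remaining equation gives: h(h(n)) =?= h(P).
Decompose h/1: h(n) =?= P.
Bind P := h(n). Substituting into the earlier bindings gives N := node(node(h(h(n)), node(b, h(n), b), h(one)), node(h(h(n)), node(b, h(n), b), h(one)), node(b, h(n), b)), X2 := node(b, h(n), b), V := node(h(h(n)), node(b, h(n), b), h(one)).
MGU = { N ↦ node(node(h(h(n)), node(b, h(n), b), h(one)), node(h(h(n)), node(b, h(n), b), h(one)), node(b, h(n), b)), X2 ↦ node(b, h(n), b), V ↦ node(h(h(n)), node(b, h(n), b), h(one)), W ↦ n, P ↦ h(n) }, so V ↦ node(h(h(n)), node(b, h(n), b), h(one)).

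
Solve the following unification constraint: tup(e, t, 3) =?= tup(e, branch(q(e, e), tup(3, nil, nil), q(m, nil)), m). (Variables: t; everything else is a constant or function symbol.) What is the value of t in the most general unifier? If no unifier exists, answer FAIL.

Decompose tup/3: e =?= e,  t =?= branch(q(e, e), tup(3, nil, nil), q(m, nil)),  3 =?= m.
Delete trivial equation e =?= e.
Bind t := branch(q(e, e), tup(3, nil, nil), q(m, nil)); no other remaining equation mentions t.
Clash: constants 3 and m differ; no unifier exists.

FAIL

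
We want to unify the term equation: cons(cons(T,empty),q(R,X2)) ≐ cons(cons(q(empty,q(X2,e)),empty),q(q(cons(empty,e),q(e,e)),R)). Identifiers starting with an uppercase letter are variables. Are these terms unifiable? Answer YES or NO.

Decompose cons/2: cons(T,empty) ≐ cons(q(empty,q(X2,e)),empty),  q(R,X2) ≐ q(q(cons(empty,e),q(e,e)),R).
Decompose cons/2: T ≐ q(empty,q(X2,e)),  empty ≐ empty.
Bind T := q(empty,q(X2,e)); no other remaining equation mentions T.
Delete trivial equation empty ≐ empty.
Decompose q/2: R ≐ q(cons(empty,e),q(e,e)),  X2 ≐ R.
Bind R := q(cons(empty,e),q(e,e)); substituting into the remaining equation gives: X2 ≐ q(cons(empty,e),q(e,e)).
Bind X2 := q(cons(empty,e),q(e,e)). Substituting into the earlier binding gives T := q(empty,q(q(cons(empty,e),q(e,e)),e)).
No equations remain and no clash or occurs-check failure arose, so a unifier exists.

YES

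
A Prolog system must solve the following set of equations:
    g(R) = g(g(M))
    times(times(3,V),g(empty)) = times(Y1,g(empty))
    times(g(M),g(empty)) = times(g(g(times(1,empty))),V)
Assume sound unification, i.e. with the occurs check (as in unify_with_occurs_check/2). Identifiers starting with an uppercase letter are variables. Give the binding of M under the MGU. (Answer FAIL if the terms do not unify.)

Decompose g/1: R = g(M).
Bind R := g(M); no other remaining equation mentions R.
Decompose times/2: times(3,V) = Y1,  g(empty) = g(empty).
Bind Y1 := times(3,V); no other remaining equation mentions Y1.
Delete trivial equation g(empty) = g(empty).
Decompose times/2: g(M) = g(g(times(1,empty))),  g(empty) = V.
Decompose g/1: M = g(times(1,empty)).
Bind M := g(times(1,empty)); no other remaining equation mentions M. Substituting into the earlier binding gives R := g(g(times(1,empty))).
Bind V := g(empty). Substituting into the earlier binding gives Y1 := times(3,g(empty)).
MGU = { R ↦ g(g(times(1,empty))), Y1 ↦ times(3,g(empty)), M ↦ g(times(1,empty)), V ↦ g(empty) }, so M ↦ g(times(1,empty)).

g(times(1,empty))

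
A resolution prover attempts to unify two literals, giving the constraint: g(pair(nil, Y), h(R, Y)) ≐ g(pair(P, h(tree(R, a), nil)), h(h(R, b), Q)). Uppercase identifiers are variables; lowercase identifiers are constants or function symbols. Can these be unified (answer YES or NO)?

NO

Decompose g/2: pair(nil, Y) ≐ pair(P, h(tree(R, a), nil)),  h(R, Y) ≐ h(h(R, b), Q).
Decompose pair/2: nil ≐ P,  Y ≐ h(tree(R, a), nil).
Bind P := nil; no other remaining equation mentions P.
Bind Y := h(tree(R, a), nil); substituting into the remaining equation gives: h(R, h(tree(R, a), nil)) ≐ h(h(R, b), Q).
Decompose h/2: R ≐ h(R, b),  h(tree(R, a), nil) ≐ Q.
Occurs check fails: R occurs in h(R, b); the equation R ≐ h(R, b) has no finite solution.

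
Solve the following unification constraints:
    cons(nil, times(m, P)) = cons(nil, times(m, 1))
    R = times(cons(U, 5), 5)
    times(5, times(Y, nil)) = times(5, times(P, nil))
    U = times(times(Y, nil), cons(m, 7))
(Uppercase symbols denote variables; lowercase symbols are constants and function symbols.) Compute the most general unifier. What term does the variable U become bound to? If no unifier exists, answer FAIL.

Decompose cons/2: nil = nil,  times(m, P) = times(m, 1).
Delete trivial equation nil = nil.
Decompose times/2: m = m,  P = 1.
Delete trivial equation m = m.
Bind P := 1; substituting into the one remaining equation that mentions P gives: times(5, times(Y, nil)) = times(5, times(1, nil)).
Bind R := times(cons(U, 5), 5); no other remaining equation mentions R.
Decompose times/2: 5 = 5,  times(Y, nil) = times(1, nil).
Delete trivial equation 5 = 5.
Decompose times/2: Y = 1,  nil = nil.
Bind Y := 1; substituting into the one remaining equation that mentions Y gives: U = times(times(1, nil), cons(m, 7)).
Delete trivial equation nil = nil.
Bind U := times(times(1, nil), cons(m, 7)). Substituting into the earlier binding gives R := times(cons(times(times(1, nil), cons(m, 7)), 5), 5).
MGU = { P -> 1, R -> times(cons(times(times(1, nil), cons(m, 7)), 5), 5), Y -> 1, U -> times(times(1, nil), cons(m, 7)) }, so U -> times(times(1, nil), cons(m, 7)).

times(times(1, nil), cons(m, 7))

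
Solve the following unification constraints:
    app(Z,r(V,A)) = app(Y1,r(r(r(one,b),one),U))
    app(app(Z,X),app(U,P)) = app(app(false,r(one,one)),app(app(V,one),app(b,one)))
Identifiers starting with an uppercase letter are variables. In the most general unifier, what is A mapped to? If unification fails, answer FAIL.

Decompose app/2: Z = Y1,  r(V,A) = r(r(r(one,b),one),U).
Bind Z := Y1; substituting into the one remaining equation that mentions Z gives: app(app(Y1,X),app(U,P)) = app(app(false,r(one,one)),app(app(V,one),app(b,one))).
Decompose r/2: V = r(r(one,b),one),  A = U.
Bind V := r(r(one,b),one); substituting into the one remaining equation that mentions V gives: app(app(Y1,X),app(U,P)) = app(app(false,r(one,one)),app(app(r(r(one,b),one),one),app(b,one))).
Bind A := U; no other remaining equation mentions A.
Decompose app/2: app(Y1,X) = app(false,r(one,one)),  app(U,P) = app(app(r(r(one,b),one),one),app(b,one)).
Decompose app/2: Y1 = false,  X = r(one,one).
Bind Y1 := false; no other remaining equation mentions Y1. Substituting into the earlier binding gives Z := false.
Bind X := r(one,one); no other remaining equation mentions X.
Decompose app/2: U = app(r(r(one,b),one),one),  P = app(b,one).
Bind U := app(r(r(one,b),one),one); no other remaining equation mentions U. Substituting into the earlier binding gives A := app(r(r(one,b),one),one).
Bind P := app(b,one).
MGU = { Z := false, V := r(r(one,b),one), A := app(r(r(one,b),one),one), Y1 := false, X := r(one,one), U := app(r(r(one,b),one),one), P := app(b,one) }, so A := app(r(r(one,b),one),one).

app(r(r(one,b),one),one)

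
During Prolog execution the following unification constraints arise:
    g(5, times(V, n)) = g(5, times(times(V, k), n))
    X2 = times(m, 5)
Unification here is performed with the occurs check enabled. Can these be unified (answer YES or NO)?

Decompose g/2: 5 = 5,  times(V, n) = times(times(V, k), n).
Delete trivial equation 5 = 5.
Decompose times/2: V = times(V, k),  n = n.
Occurs check fails: V occurs in times(V, k); the equation V = times(V, k) has no finite solution.

NO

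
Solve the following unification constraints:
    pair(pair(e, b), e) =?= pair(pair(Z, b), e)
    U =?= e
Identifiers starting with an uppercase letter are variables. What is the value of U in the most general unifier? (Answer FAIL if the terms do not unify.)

Decompose pair/2: pair(e, b) =?= pair(Z, b),  e =?= e.
Decompose pair/2: e =?= Z,  b =?= b.
Bind Z := e; no other remaining equation mentions Z.
Delete trivial equation b =?= b.
Delete trivial equation e =?= e.
Bind U := e.
MGU = { Z ↦ e, U ↦ e }, so U ↦ e.

e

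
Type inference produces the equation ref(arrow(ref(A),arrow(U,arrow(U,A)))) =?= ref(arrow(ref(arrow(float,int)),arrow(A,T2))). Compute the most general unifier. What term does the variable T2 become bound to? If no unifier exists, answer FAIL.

Decompose ref/1: arrow(ref(A),arrow(U,arrow(U,A))) =?= arrow(ref(arrow(float,int)),arrow(A,T2)).
Decompose arrow/2: ref(A) =?= ref(arrow(float,int)),  arrow(U,arrow(U,A)) =?= arrow(A,T2).
Decompose ref/1: A =?= arrow(float,int).
Bind A := arrow(float,int); substituting into the remaining equation gives: arrow(U,arrow(U,arrow(float,int))) =?= arrow(arrow(float,int),T2).
Decompose arrow/2: U =?= arrow(float,int),  arrow(U,arrow(float,int)) =?= T2.
Bind U := arrow(float,int); substituting into the remaining equation gives: arrow(arrow(float,int),arrow(float,int)) =?= T2.
Bind T2 := arrow(arrow(float,int),arrow(float,int)).
MGU = { A -> arrow(float,int), U -> arrow(float,int), T2 -> arrow(arrow(float,int),arrow(float,int)) }, so T2 -> arrow(arrow(float,int),arrow(float,int)).

arrow(arrow(float,int),arrow(float,int))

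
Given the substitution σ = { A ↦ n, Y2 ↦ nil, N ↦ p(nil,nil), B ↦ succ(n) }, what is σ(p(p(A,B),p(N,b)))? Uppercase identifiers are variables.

Replace each occurrence of A with n.
Replace each occurrence of N with p(nil,nil).
Replace each occurrence of B with succ(n).
Result: p(p(n,succ(n)),p(p(nil,nil),b)).

p(p(n,succ(n)),p(p(nil,nil),b))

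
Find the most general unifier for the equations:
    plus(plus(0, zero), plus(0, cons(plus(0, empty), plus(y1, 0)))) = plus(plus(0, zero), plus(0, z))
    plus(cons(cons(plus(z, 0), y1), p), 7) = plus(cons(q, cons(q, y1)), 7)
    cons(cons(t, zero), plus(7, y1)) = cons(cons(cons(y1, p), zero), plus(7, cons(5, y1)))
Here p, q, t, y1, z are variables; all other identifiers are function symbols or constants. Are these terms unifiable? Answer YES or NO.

NO

Decompose plus/2: plus(0, zero) = plus(0, zero),  plus(0, cons(plus(0, empty), plus(y1, 0))) = plus(0, z).
Delete trivial equation plus(0, zero) = plus(0, zero).
Decompose plus/2: 0 = 0,  cons(plus(0, empty), plus(y1, 0)) = z.
Delete trivial equation 0 = 0.
Bind z := cons(plus(0, empty), plus(y1, 0)); substituting into the one remaining equation that mentions z gives: plus(cons(cons(plus(cons(plus(0, empty), plus(y1, 0)), 0), y1), p), 7) = plus(cons(q, cons(q, y1)), 7).
Decompose plus/2: cons(cons(plus(cons(plus(0, empty), plus(y1, 0)), 0), y1), p) = cons(q, cons(q, y1)),  7 = 7.
Decompose cons/2: cons(plus(cons(plus(0, empty), plus(y1, 0)), 0), y1) = q,  p = cons(q, y1).
Bind q := cons(plus(cons(plus(0, empty), plus(y1, 0)), 0), y1); substituting into the one remaining equation that mentions q gives: p = cons(cons(plus(cons(plus(0, empty), plus(y1, 0)), 0), y1), y1).
Bind p := cons(cons(plus(cons(plus(0, empty), plus(y1, 0)), 0), y1), y1); substituting into the one remaining equation that mentions p gives: cons(cons(t, zero), plus(7, y1)) = cons(cons(cons(y1, cons(cons(plus(cons(plus(0, empty), plus(y1, 0)), 0), y1), y1)), zero), plus(7, cons(5, y1))).
Delete trivial equation 7 = 7.
Decompose cons/2: cons(t, zero) = cons(cons(y1, cons(cons(plus(cons(plus(0, empty), plus(y1, 0)), 0), y1), y1)), zero),  plus(7, y1) = plus(7, cons(5, y1)).
Decompose cons/2: t = cons(y1, cons(cons(plus(cons(plus(0, empty), plus(y1, 0)), 0), y1), y1)),  zero = zero.
Bind t := cons(y1, cons(cons(plus(cons(plus(0, empty), plus(y1, 0)), 0), y1), y1)); no other remaining equation mentions t.
Delete trivial equation zero = zero.
Decompose plus/2: 7 = 7,  y1 = cons(5, y1).
Delete trivial equation 7 = 7.
Occurs check fails: y1 occurs in cons(5, y1); the equation y1 = cons(5, y1) has no finite solution.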